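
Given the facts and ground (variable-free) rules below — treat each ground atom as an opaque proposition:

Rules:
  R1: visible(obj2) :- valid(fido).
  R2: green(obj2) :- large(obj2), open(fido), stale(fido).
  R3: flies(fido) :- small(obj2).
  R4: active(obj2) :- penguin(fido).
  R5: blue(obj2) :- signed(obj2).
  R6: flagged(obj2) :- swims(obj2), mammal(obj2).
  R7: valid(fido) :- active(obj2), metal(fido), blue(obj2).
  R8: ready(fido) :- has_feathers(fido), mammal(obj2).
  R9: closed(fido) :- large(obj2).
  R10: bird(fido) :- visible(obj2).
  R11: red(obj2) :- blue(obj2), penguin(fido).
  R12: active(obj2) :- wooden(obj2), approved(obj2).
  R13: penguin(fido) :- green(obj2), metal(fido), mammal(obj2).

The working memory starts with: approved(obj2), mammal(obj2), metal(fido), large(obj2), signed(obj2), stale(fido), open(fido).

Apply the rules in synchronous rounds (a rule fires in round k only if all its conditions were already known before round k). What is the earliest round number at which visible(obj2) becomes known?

Round 1 fires R2, R5, R9, giving green(obj2), blue(obj2), closed(fido).
Round 2 fires R13, giving penguin(fido).
Round 3 fires R4, R11, giving active(obj2), red(obj2).
Round 4 fires R7, giving valid(fido).
Round 5 fires R1, giving visible(obj2).
visible(obj2) first appears in round 5.

5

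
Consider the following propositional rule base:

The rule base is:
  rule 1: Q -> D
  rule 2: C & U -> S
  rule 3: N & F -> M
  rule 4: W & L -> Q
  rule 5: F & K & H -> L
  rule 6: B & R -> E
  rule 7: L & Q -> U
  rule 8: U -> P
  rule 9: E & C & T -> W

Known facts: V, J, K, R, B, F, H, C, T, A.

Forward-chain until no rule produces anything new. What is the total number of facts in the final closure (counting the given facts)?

18

Round 1: rule 5 [F & K & H -> L]; rule 6 [B & R -> E]. New: L, E.
Round 2: rule 9 [E & C & T -> W]. New: W.
Round 3: rule 4 [W & L -> Q]. New: Q.
Round 4: rule 1 [Q -> D]; rule 7 [L & Q -> U]. New: D, U.
Round 5: rule 2 [C & U -> S]; rule 8 [U -> P]. New: S, P.
Closure: {A, B, C, D, E, F, H, J, K, L, P, Q, R, S, T, U, V, W} — 18 facts.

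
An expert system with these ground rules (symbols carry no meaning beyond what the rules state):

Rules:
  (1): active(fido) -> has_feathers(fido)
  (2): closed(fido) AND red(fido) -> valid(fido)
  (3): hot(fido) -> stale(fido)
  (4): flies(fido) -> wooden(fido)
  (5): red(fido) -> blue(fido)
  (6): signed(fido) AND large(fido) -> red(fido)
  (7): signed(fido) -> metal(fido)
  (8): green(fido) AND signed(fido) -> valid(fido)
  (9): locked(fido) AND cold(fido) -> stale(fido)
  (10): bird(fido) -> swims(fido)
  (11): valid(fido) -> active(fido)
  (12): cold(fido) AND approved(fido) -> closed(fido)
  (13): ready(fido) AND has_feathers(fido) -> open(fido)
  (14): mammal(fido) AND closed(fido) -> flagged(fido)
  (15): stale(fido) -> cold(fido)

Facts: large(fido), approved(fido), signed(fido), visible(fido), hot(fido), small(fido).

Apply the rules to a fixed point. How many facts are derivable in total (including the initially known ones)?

15

Round 1: (3) [hot(fido) -> stale(fido)]; (6) [signed(fido) AND large(fido) -> red(fido)]; (7) [signed(fido) -> metal(fido)]. Adds stale(fido), red(fido), metal(fido).
Round 2: (5) [red(fido) -> blue(fido)]; (15) [stale(fido) -> cold(fido)]. Adds blue(fido), cold(fido).
Round 3: (12) [cold(fido) AND approved(fido) -> closed(fido)]. Adds closed(fido).
Round 4: (2) [closed(fido) AND red(fido) -> valid(fido)]. Adds valid(fido).
Round 5: (11) [valid(fido) -> active(fido)]. Adds active(fido).
Round 6: (1) [active(fido) -> has_feathers(fido)]. Adds has_feathers(fido).
Closure: {active(fido), approved(fido), blue(fido), closed(fido), cold(fido), has_feathers(fido), hot(fido), large(fido), metal(fido), red(fido), signed(fido), small(fido), stale(fido), valid(fido), visible(fido)} — 15 facts.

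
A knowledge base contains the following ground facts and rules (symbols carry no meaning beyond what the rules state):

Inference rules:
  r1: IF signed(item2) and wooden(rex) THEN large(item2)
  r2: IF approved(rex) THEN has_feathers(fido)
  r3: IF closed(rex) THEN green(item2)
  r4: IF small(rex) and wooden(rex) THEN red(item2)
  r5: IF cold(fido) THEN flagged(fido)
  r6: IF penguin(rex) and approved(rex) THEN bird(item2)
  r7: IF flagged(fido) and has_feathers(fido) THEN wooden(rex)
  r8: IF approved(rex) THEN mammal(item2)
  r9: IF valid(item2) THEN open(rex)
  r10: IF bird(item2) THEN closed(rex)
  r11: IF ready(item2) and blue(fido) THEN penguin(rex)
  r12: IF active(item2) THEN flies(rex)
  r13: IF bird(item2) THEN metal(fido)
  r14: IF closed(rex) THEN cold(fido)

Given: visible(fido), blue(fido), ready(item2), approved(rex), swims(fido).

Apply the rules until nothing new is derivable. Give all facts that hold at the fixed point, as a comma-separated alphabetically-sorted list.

[1] r2 [IF approved(rex) THEN has_feathers(fido)]; r8 [IF approved(rex) THEN mammal(item2)]; r11 [IF ready(item2) and blue(fido) THEN penguin(rex)]. ⇒ new: has_feathers(fido), mammal(item2), penguin(rex).
[2] r6 [IF penguin(rex) and approved(rex) THEN bird(item2)]. ⇒ new: bird(item2).
[3] r10 [IF bird(item2) THEN closed(rex)]; r13 [IF bird(item2) THEN metal(fido)]. ⇒ new: closed(rex), metal(fido).
[4] r3 [IF closed(rex) THEN green(item2)]; r14 [IF closed(rex) THEN cold(fido)]. ⇒ new: green(item2), cold(fido).
[5] r5 [IF cold(fido) THEN flagged(fido)]. ⇒ new: flagged(fido).
[6] r7 [IF flagged(fido) and has_feathers(fido) THEN wooden(rex)]. ⇒ new: wooden(rex).

approved(rex), bird(item2), blue(fido), closed(rex), cold(fido), flagged(fido), green(item2), has_feathers(fido), mammal(item2), metal(fido), penguin(rex), ready(item2), swims(fido), visible(fido), wooden(rex)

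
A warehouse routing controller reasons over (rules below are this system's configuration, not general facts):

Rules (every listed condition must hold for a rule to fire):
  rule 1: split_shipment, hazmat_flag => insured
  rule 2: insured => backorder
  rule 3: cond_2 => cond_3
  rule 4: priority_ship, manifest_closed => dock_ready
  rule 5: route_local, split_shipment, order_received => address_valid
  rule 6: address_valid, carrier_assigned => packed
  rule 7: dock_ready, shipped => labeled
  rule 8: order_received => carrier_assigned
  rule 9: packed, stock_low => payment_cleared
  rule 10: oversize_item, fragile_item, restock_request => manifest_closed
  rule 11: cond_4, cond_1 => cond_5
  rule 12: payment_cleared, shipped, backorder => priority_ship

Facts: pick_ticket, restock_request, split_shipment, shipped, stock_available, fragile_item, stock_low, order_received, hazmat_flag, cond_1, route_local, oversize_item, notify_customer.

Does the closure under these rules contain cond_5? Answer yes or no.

no

Round 1 — rule 1, rule 5, rule 8, rule 10, derive insured, address_valid, carrier_assigned, manifest_closed.
Round 2 — rule 2, rule 6, derive backorder, packed.
Round 3 — rule 9, derive payment_cleared.
Round 4 — rule 12, derive priority_ship.
Round 5 — rule 4, derive dock_ready.
Round 6 — rule 7, derive labeled.
Fixed point reached. cond_5 is concluded only by rule 11; rule 11 needs cond_4 (never derived).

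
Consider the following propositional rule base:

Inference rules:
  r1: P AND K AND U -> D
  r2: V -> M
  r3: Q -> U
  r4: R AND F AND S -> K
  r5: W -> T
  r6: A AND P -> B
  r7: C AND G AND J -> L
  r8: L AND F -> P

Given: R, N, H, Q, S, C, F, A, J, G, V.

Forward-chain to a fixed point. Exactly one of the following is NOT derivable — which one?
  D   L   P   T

Round 1 — r2, r3, r4, r7, derive M, U, K, L.
Round 2 — r8, derive P.
Round 3 — r1, r6, derive D, B.
Derived: P (round 2), D (round 3), L (round 1). T never appears in any round.

T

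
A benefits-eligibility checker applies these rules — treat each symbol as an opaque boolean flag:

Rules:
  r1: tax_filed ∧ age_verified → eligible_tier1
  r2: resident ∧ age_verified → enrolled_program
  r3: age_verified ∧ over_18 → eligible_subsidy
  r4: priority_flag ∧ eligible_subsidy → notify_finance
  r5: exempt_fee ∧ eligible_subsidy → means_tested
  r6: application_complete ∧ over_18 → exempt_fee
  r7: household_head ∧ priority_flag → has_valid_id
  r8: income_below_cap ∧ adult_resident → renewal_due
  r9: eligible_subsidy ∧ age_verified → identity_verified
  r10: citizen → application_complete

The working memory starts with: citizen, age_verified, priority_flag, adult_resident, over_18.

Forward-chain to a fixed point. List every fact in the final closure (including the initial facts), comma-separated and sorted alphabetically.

adult_resident, age_verified, application_complete, citizen, eligible_subsidy, exempt_fee, identity_verified, means_tested, notify_finance, over_18, priority_flag

[1] r3 [age_verified ∧ over_18 → eligible_subsidy]; r10 [citizen → application_complete]. ⇒ new: eligible_subsidy, application_complete.
[2] r4 [priority_flag ∧ eligible_subsidy → notify_finance]; r6 [application_complete ∧ over_18 → exempt_fee]; r9 [eligible_subsidy ∧ age_verified → identity_verified]. ⇒ new: notify_finance, exempt_fee, identity_verified.
[3] r5 [exempt_fee ∧ eligible_subsidy → means_tested]. ⇒ new: means_tested.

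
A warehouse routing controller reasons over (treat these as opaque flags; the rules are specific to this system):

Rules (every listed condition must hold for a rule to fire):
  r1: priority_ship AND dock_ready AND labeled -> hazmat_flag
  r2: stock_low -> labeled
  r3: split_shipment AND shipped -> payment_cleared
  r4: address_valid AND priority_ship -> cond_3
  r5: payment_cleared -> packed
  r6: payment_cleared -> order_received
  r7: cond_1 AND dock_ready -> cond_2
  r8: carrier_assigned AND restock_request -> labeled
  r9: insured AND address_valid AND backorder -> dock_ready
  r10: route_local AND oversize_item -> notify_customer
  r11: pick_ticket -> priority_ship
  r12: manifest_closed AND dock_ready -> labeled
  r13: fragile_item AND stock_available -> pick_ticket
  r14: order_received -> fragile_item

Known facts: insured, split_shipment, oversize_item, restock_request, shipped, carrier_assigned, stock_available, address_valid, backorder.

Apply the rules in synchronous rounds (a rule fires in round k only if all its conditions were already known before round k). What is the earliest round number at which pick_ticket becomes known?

Round 1 — r3, r8, r9, derive payment_cleared, labeled, dock_ready.
Round 2 — r5, r6, derive packed, order_received.
Round 3 — r14, derive fragile_item.
Round 4 — r13, derive pick_ticket.
pick_ticket first appears in round 4.

4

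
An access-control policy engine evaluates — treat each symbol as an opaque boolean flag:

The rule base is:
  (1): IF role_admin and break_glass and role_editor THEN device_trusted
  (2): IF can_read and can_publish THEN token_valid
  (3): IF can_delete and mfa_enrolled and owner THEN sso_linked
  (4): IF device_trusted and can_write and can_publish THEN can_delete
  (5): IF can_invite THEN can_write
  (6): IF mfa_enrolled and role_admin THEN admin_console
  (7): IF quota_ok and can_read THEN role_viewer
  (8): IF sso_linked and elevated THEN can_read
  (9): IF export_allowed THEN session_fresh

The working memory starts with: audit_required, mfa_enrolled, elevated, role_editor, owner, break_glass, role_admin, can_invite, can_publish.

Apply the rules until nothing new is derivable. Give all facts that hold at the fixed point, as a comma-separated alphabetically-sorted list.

Round 1: (1) [IF role_admin and break_glass and role_editor THEN device_trusted]; (5) [IF can_invite THEN can_write]; (6) [IF mfa_enrolled and role_admin THEN admin_console]. New: device_trusted, can_write, admin_console.
Round 2: (4) [IF device_trusted and can_write and can_publish THEN can_delete]. New: can_delete.
Round 3: (3) [IF can_delete and mfa_enrolled and owner THEN sso_linked]. New: sso_linked.
Round 4: (8) [IF sso_linked and elevated THEN can_read]. New: can_read.
Round 5: (2) [IF can_read and can_publish THEN token_valid]. New: token_valid.

admin_console, audit_required, break_glass, can_delete, can_invite, can_publish, can_read, can_write, device_trusted, elevated, mfa_enrolled, owner, role_admin, role_editor, sso_linked, token_valid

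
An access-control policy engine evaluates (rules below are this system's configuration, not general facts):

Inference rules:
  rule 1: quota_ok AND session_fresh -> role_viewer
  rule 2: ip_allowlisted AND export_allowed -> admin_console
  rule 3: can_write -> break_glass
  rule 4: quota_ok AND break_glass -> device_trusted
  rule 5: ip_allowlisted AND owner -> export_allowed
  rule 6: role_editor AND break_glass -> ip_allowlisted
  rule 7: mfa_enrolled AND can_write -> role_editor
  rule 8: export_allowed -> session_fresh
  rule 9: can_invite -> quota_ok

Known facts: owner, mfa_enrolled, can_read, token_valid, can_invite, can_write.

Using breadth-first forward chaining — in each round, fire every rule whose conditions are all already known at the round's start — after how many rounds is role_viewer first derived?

[1] rule 3 [can_write -> break_glass]; rule 7 [mfa_enrolled AND can_write -> role_editor]; rule 9 [can_invite -> quota_ok]. ⇒ new: break_glass, role_editor, quota_ok.
[2] rule 4 [quota_ok AND break_glass -> device_trusted]; rule 6 [role_editor AND break_glass -> ip_allowlisted]. ⇒ new: device_trusted, ip_allowlisted.
[3] rule 5 [ip_allowlisted AND owner -> export_allowed]. ⇒ new: export_allowed.
[4] rule 2 [ip_allowlisted AND export_allowed -> admin_console]; rule 8 [export_allowed -> session_fresh]. ⇒ new: admin_console, session_fresh.
[5] rule 1 [quota_ok AND session_fresh -> role_viewer]. ⇒ new: role_viewer.
role_viewer first appears in round 5.

5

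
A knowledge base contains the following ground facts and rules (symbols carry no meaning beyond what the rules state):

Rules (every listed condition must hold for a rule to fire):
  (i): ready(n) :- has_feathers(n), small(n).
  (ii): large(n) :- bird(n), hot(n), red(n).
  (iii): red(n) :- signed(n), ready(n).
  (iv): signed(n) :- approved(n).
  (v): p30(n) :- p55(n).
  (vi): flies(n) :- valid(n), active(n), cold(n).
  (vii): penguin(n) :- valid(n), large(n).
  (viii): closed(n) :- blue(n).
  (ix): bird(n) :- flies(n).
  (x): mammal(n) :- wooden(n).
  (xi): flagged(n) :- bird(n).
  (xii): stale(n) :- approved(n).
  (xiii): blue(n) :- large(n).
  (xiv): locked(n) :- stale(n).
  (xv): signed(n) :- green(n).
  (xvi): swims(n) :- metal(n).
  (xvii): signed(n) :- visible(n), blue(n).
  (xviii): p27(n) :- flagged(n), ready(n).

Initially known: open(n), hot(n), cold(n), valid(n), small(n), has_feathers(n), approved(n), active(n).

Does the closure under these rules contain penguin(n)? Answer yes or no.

yes

[1] (i) [ready(n) :- has_feathers(n), small(n).]; (iv) [signed(n) :- approved(n).]; (vi) [flies(n) :- valid(n), active(n), cold(n).]; (xii) [stale(n) :- approved(n).]. ⇒ new: ready(n), signed(n), flies(n), stale(n).
[2] (iii) [red(n) :- signed(n), ready(n).]; (ix) [bird(n) :- flies(n).]; (xiv) [locked(n) :- stale(n).]. ⇒ new: red(n), bird(n), locked(n).
[3] (ii) [large(n) :- bird(n), hot(n), red(n).]; (xi) [flagged(n) :- bird(n).]. ⇒ new: large(n), flagged(n).
[4] (vii) [penguin(n) :- valid(n), large(n).]; (xiii) [blue(n) :- large(n).]; (xviii) [p27(n) :- flagged(n), ready(n).]. ⇒ new: penguin(n), blue(n), p27(n).
[5] (viii) [closed(n) :- blue(n).]. ⇒ new: closed(n).
penguin(n) appears in round 4, so it is derivable.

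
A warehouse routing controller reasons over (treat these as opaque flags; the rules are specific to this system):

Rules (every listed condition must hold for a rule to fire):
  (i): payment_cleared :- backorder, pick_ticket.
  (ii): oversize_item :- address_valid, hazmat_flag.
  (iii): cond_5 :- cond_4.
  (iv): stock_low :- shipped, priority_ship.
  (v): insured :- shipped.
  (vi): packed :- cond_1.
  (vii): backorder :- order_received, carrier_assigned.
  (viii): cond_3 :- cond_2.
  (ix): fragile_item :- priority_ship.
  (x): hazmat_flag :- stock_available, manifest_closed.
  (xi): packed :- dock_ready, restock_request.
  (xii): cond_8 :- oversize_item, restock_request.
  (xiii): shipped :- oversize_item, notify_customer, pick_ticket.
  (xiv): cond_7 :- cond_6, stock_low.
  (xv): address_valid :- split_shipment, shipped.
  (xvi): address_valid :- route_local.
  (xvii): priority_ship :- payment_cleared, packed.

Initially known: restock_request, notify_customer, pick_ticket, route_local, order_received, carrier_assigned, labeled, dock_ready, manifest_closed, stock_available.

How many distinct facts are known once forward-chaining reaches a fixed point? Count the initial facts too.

Round 1 fires (vii), (x), (xi), (xvi), giving backorder, hazmat_flag, packed, address_valid.
Round 2 fires (i), (ii), giving payment_cleared, oversize_item.
Round 3 fires (xii), (xiii), (xvii), giving cond_8, shipped, priority_ship.
Round 4 fires (iv), (v), (ix), giving stock_low, insured, fragile_item.
Closure: {address_valid, backorder, carrier_assigned, cond_8, dock_ready, fragile_item, hazmat_flag, insured, labeled, manifest_closed, notify_customer, order_received, oversize_item, packed, payment_cleared, pick_ticket, priority_ship, restock_request, route_local, shipped, stock_available, stock_low} — 22 facts.

22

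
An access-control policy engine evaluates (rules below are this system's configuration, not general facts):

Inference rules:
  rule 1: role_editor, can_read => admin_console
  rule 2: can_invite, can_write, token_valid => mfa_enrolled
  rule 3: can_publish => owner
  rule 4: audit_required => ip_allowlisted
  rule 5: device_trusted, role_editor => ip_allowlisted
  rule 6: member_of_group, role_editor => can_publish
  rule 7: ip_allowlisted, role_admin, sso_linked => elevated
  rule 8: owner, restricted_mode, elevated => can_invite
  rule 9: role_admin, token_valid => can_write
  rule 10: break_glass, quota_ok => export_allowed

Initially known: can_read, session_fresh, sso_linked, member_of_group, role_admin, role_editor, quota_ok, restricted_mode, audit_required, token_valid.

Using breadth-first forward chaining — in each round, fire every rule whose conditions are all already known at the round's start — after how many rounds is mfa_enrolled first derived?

Round 1 fires rule 1, rule 4, rule 6, rule 9, giving admin_console, ip_allowlisted, can_publish, can_write.
Round 2 fires rule 3, rule 7, giving owner, elevated.
Round 3 fires rule 8, giving can_invite.
Round 4 fires rule 2, giving mfa_enrolled.
mfa_enrolled first appears in round 4.

4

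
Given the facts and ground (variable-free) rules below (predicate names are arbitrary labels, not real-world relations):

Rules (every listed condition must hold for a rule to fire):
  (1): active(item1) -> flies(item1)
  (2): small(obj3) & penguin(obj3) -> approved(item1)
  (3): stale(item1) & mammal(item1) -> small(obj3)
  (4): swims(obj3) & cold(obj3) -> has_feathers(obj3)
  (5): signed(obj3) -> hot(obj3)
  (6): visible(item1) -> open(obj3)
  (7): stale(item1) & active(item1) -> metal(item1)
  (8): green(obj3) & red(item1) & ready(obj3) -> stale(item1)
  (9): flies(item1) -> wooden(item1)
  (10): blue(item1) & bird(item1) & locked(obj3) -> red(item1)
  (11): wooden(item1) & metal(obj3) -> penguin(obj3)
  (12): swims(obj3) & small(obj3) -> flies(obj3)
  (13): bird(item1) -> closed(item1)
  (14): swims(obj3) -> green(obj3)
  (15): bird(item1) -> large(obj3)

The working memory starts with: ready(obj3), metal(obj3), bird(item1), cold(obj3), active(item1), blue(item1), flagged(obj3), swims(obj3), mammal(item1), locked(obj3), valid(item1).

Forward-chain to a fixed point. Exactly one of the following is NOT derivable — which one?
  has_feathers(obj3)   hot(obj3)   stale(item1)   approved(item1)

hot(obj3)

Round 1 fires (1), (4), (10), (13), (14), (15), giving flies(item1), has_feathers(obj3), red(item1), closed(item1), green(obj3), large(obj3).
Round 2 fires (8), (9), giving stale(item1), wooden(item1).
Round 3 fires (3), (7), (11), giving small(obj3), metal(item1), penguin(obj3).
Round 4 fires (2), (12), giving approved(item1), flies(obj3).
Derived: approved(item1) (round 4), has_feathers(obj3) (round 1), stale(item1) (round 2). hot(obj3) never appears in any round.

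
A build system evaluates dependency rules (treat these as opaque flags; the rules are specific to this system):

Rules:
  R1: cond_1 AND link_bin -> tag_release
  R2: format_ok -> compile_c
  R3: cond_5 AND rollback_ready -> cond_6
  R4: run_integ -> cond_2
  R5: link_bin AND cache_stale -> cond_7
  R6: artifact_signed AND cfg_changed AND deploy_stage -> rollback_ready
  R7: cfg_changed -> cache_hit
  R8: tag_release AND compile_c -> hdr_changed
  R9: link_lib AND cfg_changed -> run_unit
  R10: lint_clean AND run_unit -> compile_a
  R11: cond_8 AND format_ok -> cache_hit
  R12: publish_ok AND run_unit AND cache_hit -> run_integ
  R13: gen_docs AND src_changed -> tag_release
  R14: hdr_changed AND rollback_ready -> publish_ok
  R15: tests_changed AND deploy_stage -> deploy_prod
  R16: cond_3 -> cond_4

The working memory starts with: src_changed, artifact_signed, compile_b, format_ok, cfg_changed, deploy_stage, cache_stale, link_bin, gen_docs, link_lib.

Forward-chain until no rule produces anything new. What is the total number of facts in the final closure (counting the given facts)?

20

Round 1 fires R2, R5, R6, R7, R9, R13, giving compile_c, cond_7, rollback_ready, cache_hit, run_unit, tag_release.
Round 2 fires R8, giving hdr_changed.
Round 3 fires R14, giving publish_ok.
Round 4 fires R12, giving run_integ.
Round 5 fires R4, giving cond_2.
Closure: {artifact_signed, cache_hit, cache_stale, cfg_changed, compile_b, compile_c, cond_2, cond_7, deploy_stage, format_ok, gen_docs, hdr_changed, link_bin, link_lib, publish_ok, rollback_ready, run_integ, run_unit, src_changed, tag_release} — 20 facts.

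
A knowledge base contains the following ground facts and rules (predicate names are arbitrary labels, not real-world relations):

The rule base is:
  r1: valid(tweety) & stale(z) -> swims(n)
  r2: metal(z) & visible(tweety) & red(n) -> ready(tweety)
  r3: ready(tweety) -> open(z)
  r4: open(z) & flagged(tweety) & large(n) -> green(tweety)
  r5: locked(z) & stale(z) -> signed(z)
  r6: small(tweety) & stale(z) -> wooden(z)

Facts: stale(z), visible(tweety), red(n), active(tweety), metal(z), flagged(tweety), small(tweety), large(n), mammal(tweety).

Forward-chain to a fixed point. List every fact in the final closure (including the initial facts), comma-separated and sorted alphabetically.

Round 1 fires r2, r6, giving ready(tweety), wooden(z).
Round 2 fires r3, giving open(z).
Round 3 fires r4, giving green(tweety).

active(tweety), flagged(tweety), green(tweety), large(n), mammal(tweety), metal(z), open(z), ready(tweety), red(n), small(tweety), stale(z), visible(tweety), wooden(z)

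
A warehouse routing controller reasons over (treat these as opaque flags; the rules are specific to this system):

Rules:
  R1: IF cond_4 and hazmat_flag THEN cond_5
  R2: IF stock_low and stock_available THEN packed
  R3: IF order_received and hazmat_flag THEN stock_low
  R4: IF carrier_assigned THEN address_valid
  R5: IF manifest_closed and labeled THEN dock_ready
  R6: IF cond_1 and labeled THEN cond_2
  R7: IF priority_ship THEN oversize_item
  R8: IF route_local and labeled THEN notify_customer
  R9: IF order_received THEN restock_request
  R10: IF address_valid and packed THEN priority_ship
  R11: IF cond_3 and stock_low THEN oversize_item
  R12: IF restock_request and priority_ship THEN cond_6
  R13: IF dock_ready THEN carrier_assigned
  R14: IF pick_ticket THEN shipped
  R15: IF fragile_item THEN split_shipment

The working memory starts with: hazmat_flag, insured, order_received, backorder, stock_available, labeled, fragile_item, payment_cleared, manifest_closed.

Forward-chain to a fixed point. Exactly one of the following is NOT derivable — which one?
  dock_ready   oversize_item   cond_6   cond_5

cond_5

Round 1 — R3, R5, R9, R15, derive stock_low, dock_ready, restock_request, split_shipment.
Round 2 — R2, R13, derive packed, carrier_assigned.
Round 3 — R4, derive address_valid.
Round 4 — R10, derive priority_ship.
Round 5 — R7, R12, derive oversize_item, cond_6.
Derived: dock_ready (round 1), oversize_item (round 5), cond_6 (round 5). cond_5 never appears in any round.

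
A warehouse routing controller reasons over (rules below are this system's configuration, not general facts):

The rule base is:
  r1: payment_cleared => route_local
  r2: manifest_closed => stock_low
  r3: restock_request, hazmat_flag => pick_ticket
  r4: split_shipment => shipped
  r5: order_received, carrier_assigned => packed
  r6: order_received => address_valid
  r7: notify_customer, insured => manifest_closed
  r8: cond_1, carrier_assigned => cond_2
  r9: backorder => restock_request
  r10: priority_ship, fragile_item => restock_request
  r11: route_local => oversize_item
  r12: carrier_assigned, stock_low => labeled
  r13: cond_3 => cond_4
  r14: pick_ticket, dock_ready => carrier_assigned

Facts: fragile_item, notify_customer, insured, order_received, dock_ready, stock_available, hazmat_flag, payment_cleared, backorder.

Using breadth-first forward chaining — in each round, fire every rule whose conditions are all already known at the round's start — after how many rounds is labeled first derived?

4

Round 1 — r1, r6, r7, r9, derive route_local, address_valid, manifest_closed, restock_request.
Round 2 — r2, r3, r11, derive stock_low, pick_ticket, oversize_item.
Round 3 — r14, derive carrier_assigned.
Round 4 — r5, r12, derive packed, labeled.
labeled first appears in round 4.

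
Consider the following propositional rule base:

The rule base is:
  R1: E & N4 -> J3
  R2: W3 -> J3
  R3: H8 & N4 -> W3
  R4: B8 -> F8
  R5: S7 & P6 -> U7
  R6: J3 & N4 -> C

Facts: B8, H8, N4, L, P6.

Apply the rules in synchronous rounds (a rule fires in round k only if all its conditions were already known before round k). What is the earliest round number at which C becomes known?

3

Round 1 fires R3, R4, giving W3, F8.
Round 2 fires R2, giving J3.
Round 3 fires R6, giving C.
C first appears in round 3.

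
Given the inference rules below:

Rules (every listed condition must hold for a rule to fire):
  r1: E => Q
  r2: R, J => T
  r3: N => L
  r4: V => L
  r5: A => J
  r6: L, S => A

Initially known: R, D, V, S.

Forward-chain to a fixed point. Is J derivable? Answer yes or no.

yes

Round 1: r4 [V => L]. Adds L.
Round 2: r6 [L, S => A]. Adds A.
Round 3: r5 [A => J]. Adds J.
Round 4: r2 [R, J => T]. Adds T.
J appears in round 3, so it is derivable.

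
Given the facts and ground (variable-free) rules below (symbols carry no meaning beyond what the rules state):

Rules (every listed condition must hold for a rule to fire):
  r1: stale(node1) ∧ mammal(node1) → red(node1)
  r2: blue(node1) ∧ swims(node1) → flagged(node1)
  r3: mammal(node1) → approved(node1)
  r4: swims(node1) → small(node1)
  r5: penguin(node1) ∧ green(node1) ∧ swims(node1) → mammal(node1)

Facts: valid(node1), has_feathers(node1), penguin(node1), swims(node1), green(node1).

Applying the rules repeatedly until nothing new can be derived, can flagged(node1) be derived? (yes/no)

Round 1 — r4, r5, derive small(node1), mammal(node1).
Round 2 — r3, derive approved(node1).
Fixed point reached. flagged(node1) is concluded only by r2; r2 needs blue(node1) (never derived).

no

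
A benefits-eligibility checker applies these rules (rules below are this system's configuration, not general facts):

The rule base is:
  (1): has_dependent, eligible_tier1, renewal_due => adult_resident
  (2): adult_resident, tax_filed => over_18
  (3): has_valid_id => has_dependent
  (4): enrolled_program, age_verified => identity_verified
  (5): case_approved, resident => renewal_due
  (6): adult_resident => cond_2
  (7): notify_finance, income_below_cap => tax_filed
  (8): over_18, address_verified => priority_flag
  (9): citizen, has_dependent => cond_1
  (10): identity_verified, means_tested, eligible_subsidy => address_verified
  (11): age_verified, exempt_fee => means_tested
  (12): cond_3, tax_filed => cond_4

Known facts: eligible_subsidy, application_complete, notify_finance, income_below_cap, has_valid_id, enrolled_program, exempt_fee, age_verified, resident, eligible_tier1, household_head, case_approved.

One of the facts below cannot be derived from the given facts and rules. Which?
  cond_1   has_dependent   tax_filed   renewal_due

cond_1

[1] (3) [has_valid_id => has_dependent]; (4) [enrolled_program, age_verified => identity_verified]; (5) [case_approved, resident => renewal_due]; (7) [notify_finance, income_below_cap => tax_filed]; (11) [age_verified, exempt_fee => means_tested]. ⇒ new: has_dependent, identity_verified, renewal_due, tax_filed, means_tested.
[2] (1) [has_dependent, eligible_tier1, renewal_due => adult_resident]; (10) [identity_verified, means_tested, eligible_subsidy => address_verified]. ⇒ new: adult_resident, address_verified.
[3] (2) [adult_resident, tax_filed => over_18]; (6) [adult_resident => cond_2]. ⇒ new: over_18, cond_2.
[4] (8) [over_18, address_verified => priority_flag]. ⇒ new: priority_flag.
Derived: has_dependent (round 1), tax_filed (round 1), renewal_due (round 1). cond_1 never appears in any round.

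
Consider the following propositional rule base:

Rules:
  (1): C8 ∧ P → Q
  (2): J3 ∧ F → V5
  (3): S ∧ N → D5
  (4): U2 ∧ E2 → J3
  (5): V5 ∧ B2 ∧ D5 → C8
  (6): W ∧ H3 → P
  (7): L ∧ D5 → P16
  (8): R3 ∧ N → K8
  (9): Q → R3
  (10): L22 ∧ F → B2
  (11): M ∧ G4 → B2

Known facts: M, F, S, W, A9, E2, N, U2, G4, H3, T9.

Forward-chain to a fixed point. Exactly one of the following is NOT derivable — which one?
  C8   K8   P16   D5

P16

Round 1 — (3), (4), (6), (11), derive D5, J3, P, B2.
Round 2 — (2), derive V5.
Round 3 — (5), derive C8.
Round 4 — (1), derive Q.
Round 5 — (9), derive R3.
Round 6 — (8), derive K8.
Derived: D5 (round 1), C8 (round 3), K8 (round 6). P16 never appears in any round.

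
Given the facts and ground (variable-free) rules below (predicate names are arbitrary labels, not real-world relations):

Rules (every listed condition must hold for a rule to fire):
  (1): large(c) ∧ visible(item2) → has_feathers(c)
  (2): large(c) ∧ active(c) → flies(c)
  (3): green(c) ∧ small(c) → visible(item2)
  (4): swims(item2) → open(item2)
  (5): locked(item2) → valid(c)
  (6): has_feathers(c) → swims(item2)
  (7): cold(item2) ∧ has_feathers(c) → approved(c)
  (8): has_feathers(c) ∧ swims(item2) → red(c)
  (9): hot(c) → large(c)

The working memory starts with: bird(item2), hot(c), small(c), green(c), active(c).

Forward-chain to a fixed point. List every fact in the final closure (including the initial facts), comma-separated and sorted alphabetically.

Round 1 fires (3), (9), giving visible(item2), large(c).
Round 2 fires (1), (2), giving has_feathers(c), flies(c).
Round 3 fires (6), giving swims(item2).
Round 4 fires (4), (8), giving open(item2), red(c).

active(c), bird(item2), flies(c), green(c), has_feathers(c), hot(c), large(c), open(item2), red(c), small(c), swims(item2), visible(item2)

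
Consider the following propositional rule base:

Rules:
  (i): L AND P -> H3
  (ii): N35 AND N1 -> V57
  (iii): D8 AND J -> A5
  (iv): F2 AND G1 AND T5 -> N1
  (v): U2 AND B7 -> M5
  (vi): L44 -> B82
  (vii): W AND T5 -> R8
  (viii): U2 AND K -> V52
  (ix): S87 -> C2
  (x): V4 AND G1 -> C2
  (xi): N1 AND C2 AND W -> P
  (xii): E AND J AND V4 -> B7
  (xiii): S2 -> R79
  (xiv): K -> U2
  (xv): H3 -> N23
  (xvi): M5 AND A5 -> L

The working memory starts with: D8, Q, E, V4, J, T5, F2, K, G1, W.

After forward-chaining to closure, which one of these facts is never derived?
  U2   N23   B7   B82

B82

[1] (iii) [D8 AND J -> A5]; (iv) [F2 AND G1 AND T5 -> N1]; (vii) [W AND T5 -> R8]; (x) [V4 AND G1 -> C2]; (xii) [E AND J AND V4 -> B7]; (xiv) [K -> U2]. ⇒ new: A5, N1, R8, C2, B7, U2.
[2] (v) [U2 AND B7 -> M5]; (viii) [U2 AND K -> V52]; (xi) [N1 AND C2 AND W -> P]. ⇒ new: M5, V52, P.
[3] (xvi) [M5 AND A5 -> L]. ⇒ new: L.
[4] (i) [L AND P -> H3]. ⇒ new: H3.
[5] (xv) [H3 -> N23]. ⇒ new: N23.
Derived: U2 (round 1), N23 (round 5), B7 (round 1). B82 never appears in any round.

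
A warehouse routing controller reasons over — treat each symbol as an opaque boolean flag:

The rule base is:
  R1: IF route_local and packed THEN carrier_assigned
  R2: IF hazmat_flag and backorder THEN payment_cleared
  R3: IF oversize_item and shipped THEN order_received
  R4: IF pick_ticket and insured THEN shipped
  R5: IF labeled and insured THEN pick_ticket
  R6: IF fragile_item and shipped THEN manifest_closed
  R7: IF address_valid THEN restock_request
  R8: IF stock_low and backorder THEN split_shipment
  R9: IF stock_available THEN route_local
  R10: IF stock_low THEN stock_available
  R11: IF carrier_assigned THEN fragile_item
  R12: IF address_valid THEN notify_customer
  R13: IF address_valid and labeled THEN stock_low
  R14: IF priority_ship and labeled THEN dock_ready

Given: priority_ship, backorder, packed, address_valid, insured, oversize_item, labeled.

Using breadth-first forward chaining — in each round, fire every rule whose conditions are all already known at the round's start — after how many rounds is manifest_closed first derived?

6

Round 1 — R5, R7, R12, R13, R14, derive pick_ticket, restock_request, notify_customer, stock_low, dock_ready.
Round 2 — R4, R8, R10, derive shipped, split_shipment, stock_available.
Round 3 — R3, R9, derive order_received, route_local.
Round 4 — R1, derive carrier_assigned.
Round 5 — R11, derive fragile_item.
Round 6 — R6, derive manifest_closed.
manifest_closed first appears in round 6.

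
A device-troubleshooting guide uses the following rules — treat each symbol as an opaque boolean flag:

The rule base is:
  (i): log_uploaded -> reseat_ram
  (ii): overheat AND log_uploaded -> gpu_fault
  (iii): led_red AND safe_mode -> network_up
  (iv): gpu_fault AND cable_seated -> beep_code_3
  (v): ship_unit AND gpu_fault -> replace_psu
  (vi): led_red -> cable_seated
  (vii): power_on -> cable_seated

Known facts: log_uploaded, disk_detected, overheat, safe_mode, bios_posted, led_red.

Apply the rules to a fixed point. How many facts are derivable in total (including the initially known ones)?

11

[1] (i) [log_uploaded -> reseat_ram]; (ii) [overheat AND log_uploaded -> gpu_fault]; (iii) [led_red AND safe_mode -> network_up]; (vi) [led_red -> cable_seated]. ⇒ new: reseat_ram, gpu_fault, network_up, cable_seated.
[2] (iv) [gpu_fault AND cable_seated -> beep_code_3]. ⇒ new: beep_code_3.
Closure: {beep_code_3, bios_posted, cable_seated, disk_detected, gpu_fault, led_red, log_uploaded, network_up, overheat, reseat_ram, safe_mode} — 11 facts.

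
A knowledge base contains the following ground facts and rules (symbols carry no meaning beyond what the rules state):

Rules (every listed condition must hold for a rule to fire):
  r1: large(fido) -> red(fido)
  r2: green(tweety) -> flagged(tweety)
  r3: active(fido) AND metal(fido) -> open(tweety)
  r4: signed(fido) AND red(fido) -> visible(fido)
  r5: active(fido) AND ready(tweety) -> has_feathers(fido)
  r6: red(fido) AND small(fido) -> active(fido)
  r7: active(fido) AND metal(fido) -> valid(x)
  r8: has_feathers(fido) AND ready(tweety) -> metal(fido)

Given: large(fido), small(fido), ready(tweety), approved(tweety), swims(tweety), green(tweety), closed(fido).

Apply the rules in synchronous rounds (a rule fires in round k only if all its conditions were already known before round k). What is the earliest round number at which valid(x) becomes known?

5

Round 1: r1 [large(fido) -> red(fido)]; r2 [green(tweety) -> flagged(tweety)]. Adds red(fido), flagged(tweety).
Round 2: r6 [red(fido) AND small(fido) -> active(fido)]. Adds active(fido).
Round 3: r5 [active(fido) AND ready(tweety) -> has_feathers(fido)]. Adds has_feathers(fido).
Round 4: r8 [has_feathers(fido) AND ready(tweety) -> metal(fido)]. Adds metal(fido).
Round 5: r3 [active(fido) AND metal(fido) -> open(tweety)]; r7 [active(fido) AND metal(fido) -> valid(x)]. Adds open(tweety), valid(x).
valid(x) first appears in round 5.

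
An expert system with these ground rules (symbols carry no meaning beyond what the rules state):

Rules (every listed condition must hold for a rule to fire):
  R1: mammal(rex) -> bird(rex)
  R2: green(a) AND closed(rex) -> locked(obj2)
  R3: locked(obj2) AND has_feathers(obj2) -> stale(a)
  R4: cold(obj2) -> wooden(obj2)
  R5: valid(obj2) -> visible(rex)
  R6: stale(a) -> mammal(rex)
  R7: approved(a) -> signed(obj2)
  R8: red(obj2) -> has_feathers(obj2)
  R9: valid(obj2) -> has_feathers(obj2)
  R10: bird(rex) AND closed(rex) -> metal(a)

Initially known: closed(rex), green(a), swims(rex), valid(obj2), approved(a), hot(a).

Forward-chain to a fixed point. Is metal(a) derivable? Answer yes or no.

Round 1 fires R2, R5, R7, R9, giving locked(obj2), visible(rex), signed(obj2), has_feathers(obj2).
Round 2 fires R3, giving stale(a).
Round 3 fires R6, giving mammal(rex).
Round 4 fires R1, giving bird(rex).
Round 5 fires R10, giving metal(a).
metal(a) appears in round 5, so it is derivable.

yes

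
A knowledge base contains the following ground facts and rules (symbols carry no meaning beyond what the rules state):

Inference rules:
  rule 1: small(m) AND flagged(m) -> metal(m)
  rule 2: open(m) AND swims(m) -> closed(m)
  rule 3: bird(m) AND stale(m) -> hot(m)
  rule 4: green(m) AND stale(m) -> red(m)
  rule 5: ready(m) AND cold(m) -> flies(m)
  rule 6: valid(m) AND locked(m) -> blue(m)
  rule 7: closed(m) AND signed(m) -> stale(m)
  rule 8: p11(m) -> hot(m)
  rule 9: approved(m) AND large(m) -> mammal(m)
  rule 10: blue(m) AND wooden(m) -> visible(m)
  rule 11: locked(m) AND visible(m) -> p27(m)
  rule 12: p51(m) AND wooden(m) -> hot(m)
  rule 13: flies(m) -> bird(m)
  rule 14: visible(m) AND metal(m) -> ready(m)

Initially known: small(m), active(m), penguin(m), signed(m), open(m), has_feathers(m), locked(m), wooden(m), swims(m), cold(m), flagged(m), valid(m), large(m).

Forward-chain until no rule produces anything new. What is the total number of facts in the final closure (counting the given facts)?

Round 1 — rule 1, rule 2, rule 6, derive metal(m), closed(m), blue(m).
Round 2 — rule 7, rule 10, derive stale(m), visible(m).
Round 3 — rule 11, rule 14, derive p27(m), ready(m).
Round 4 — rule 5, derive flies(m).
Round 5 — rule 13, derive bird(m).
Round 6 — rule 3, derive hot(m).
Closure: {active(m), bird(m), blue(m), closed(m), cold(m), flagged(m), flies(m), has_feathers(m), hot(m), large(m), locked(m), metal(m), open(m), p27(m), penguin(m), ready(m), signed(m), small(m), stale(m), swims(m), valid(m), visible(m), wooden(m)} — 23 facts.

23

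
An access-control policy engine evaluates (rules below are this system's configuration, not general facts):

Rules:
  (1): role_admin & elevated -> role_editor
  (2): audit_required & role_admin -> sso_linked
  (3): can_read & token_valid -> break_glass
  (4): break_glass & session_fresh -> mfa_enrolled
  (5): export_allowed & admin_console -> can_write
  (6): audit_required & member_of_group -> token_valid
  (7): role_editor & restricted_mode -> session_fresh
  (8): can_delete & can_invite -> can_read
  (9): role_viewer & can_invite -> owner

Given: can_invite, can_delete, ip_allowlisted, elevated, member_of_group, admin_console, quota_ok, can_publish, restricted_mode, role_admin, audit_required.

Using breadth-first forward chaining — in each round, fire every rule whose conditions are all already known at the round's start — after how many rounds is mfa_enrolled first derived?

3

Round 1 fires (1), (2), (6), (8), giving role_editor, sso_linked, token_valid, can_read.
Round 2 fires (3), (7), giving break_glass, session_fresh.
Round 3 fires (4), giving mfa_enrolled.
mfa_enrolled first appears in round 3.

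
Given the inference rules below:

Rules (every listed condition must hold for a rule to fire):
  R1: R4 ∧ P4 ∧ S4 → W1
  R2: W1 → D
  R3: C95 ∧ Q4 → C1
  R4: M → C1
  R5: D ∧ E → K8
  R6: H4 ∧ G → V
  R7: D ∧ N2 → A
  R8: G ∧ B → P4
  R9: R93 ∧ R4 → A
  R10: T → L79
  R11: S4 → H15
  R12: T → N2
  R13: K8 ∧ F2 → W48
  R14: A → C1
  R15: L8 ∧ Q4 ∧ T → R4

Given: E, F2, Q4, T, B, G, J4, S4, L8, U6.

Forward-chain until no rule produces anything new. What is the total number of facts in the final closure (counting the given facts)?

21

[1] R8 [G ∧ B → P4]; R10 [T → L79]; R11 [S4 → H15]; R12 [T → N2]; R15 [L8 ∧ Q4 ∧ T → R4]. ⇒ new: P4, L79, H15, N2, R4.
[2] R1 [R4 ∧ P4 ∧ S4 → W1]. ⇒ new: W1.
[3] R2 [W1 → D]. ⇒ new: D.
[4] R5 [D ∧ E → K8]; R7 [D ∧ N2 → A]. ⇒ new: K8, A.
[5] R13 [K8 ∧ F2 → W48]; R14 [A → C1]. ⇒ new: W48, C1.
Closure: {A, B, C1, D, E, F2, G, H15, J4, K8, L79, L8, N2, P4, Q4, R4, S4, T, U6, W1, W48} — 21 facts.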